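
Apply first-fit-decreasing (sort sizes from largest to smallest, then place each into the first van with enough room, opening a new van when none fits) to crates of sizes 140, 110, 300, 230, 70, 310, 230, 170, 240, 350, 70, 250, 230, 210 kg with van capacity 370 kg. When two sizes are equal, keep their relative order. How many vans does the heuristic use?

10

Sorted descending: 350, 310, 300, 250, 240, 230, 230, 230, 210, 170, 140, 110, 70, 70.
  350 → van 1 (new)  [load 350/370]
  310 → van 2 (new)  [load 310/370]
  300 → van 3 (new)  [load 300/370]
  250 → van 4 (new)  [load 250/370]
  240 → van 5 (new)  [load 240/370]
  230 → van 6 (new)  [load 230/370]
  230 → van 7 (new)  [load 230/370]
  230 → van 8 (new)  [load 230/370]
  210 → van 9 (new)  [load 210/370]
  170 → van 10 (new)  [load 170/370]
  140 → van 6  [load 370/370]
  110 → van 4  [load 360/370]
  70 → van 3  [load 370/370]
  70 → van 5  [load 310/370]
10 vans opened.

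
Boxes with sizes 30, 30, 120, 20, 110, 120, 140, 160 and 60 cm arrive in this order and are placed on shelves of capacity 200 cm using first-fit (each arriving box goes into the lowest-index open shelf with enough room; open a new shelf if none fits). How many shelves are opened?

  30 → shelf 1 (new)  [load 30/200]
  30 → shelf 1  [load 60/200]
  120 → shelf 1  [load 180/200]
  20 → shelf 1  [load 200/200]
  110 → shelf 2 (new)  [load 110/200]
  120 → shelf 3 (new)  [load 120/200]
  140 → shelf 4 (new)  [load 140/200]
  160 → shelf 5 (new)  [load 160/200]
  60 → shelf 2  [load 170/200]
5 shelves opened.

5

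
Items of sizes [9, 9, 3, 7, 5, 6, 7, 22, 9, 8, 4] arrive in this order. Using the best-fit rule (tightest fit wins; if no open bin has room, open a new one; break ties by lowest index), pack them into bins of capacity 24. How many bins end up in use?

  9 → bin 1 (new)  [load 9/24]
  9 → bin 1  [load 18/24]
  3 → bin 1  [load 21/24]
  7 → bin 2 (new)  [load 7/24]
  5 → bin 2  [load 12/24]
  6 → bin 2  [load 18/24]
  7 → bin 3 (new)  [load 7/24]
  22 → bin 4 (new)  [load 22/24]
  9 → bin 3  [load 16/24]
  8 → bin 3  [load 24/24]
  4 → bin 2  [load 22/24]
4 bins opened.

4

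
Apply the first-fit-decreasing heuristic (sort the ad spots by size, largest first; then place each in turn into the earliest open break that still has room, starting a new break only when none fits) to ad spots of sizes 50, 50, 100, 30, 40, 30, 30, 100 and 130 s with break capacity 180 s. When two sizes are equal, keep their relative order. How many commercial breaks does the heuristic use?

Sorted descending: 130, 100, 100, 50, 50, 40, 30, 30, 30.
  130 → break 1 (new)  [load 130/180]
  100 → break 2 (new)  [load 100/180]
  100 → break 3 (new)  [load 100/180]
  50 → break 1  [load 180/180]
  50 → break 2  [load 150/180]
  40 → break 3  [load 140/180]
  30 → break 2  [load 180/180]
  30 → break 3  [load 170/180]
  30 → break 4 (new)  [load 30/180]
4 commercial breaks opened.

4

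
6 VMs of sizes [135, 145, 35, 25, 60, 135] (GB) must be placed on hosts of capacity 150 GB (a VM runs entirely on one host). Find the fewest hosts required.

4

Total = 145 + 135 + 135 + 60 + 35 + 25 = 535 GB.
Lower bound: ⌈535/150⌉ = 4 hosts.
A packing using 4 hosts:
  host 1: 145 = 145
  host 2: 135 = 135
  host 3: 135 = 135
  host 4: 60 + 35 + 25 = 120
This matches the lower bound, so 4 is optimal.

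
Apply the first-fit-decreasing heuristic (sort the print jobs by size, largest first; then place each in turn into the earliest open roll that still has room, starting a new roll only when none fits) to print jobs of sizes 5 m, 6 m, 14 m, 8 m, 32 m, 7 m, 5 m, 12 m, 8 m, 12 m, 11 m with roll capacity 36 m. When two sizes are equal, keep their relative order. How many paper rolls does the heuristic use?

4

Sorted descending: 32, 14, 12, 12, 11, 8, 8, 7, 6, 5, 5.
  32 → roll 1 (new)  [load 32/36]
  14 → roll 2 (new)  [load 14/36]
  12 → roll 2  [load 26/36]
  12 → roll 3 (new)  [load 12/36]
  11 → roll 3  [load 23/36]
  8 → roll 2  [load 34/36]
  8 → roll 3  [load 31/36]
  7 → roll 4 (new)  [load 7/36]
  6 → roll 4  [load 13/36]
  5 → roll 3  [load 36/36]
  5 → roll 4  [load 18/36]
4 paper rolls opened.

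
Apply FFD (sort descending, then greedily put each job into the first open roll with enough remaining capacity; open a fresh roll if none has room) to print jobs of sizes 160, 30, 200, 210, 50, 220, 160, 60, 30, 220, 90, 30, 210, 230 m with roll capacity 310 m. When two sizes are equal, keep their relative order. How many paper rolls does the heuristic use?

Sorted descending: 230, 220, 220, 210, 210, 200, 160, 160, 90, 60, 50, 30, 30, 30.
  230 → roll 1 (new)  [load 230/310]
  220 → roll 2 (new)  [load 220/310]
  220 → roll 3 (new)  [load 220/310]
  210 → roll 4 (new)  [load 210/310]
  210 → roll 5 (new)  [load 210/310]
  200 → roll 6 (new)  [load 200/310]
  160 → roll 7 (new)  [load 160/310]
  160 → roll 8 (new)  [load 160/310]
  90 → roll 2  [load 310/310]
  60 → roll 1  [load 290/310]
  50 → roll 3  [load 270/310]
  30 → roll 3  [load 300/310]
  30 → roll 4  [load 240/310]
  30 → roll 4  [load 270/310]
8 paper rolls opened.

8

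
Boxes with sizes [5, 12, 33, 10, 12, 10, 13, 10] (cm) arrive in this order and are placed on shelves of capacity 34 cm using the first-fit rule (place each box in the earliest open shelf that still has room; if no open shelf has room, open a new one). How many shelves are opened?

  5 → shelf 1 (new)  [load 5/34]
  12 → shelf 1  [load 17/34]
  33 → shelf 2 (new)  [load 33/34]
  10 → shelf 1  [load 27/34]
  12 → shelf 3 (new)  [load 12/34]
  10 → shelf 3  [load 22/34]
  13 → shelf 4 (new)  [load 13/34]
  10 → shelf 3  [load 32/34]
4 shelves opened.

4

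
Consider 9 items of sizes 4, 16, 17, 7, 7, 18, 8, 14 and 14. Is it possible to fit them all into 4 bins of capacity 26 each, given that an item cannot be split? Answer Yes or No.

Total = 105; ⌈105/26⌉ = 5.
At least 5 bins are required, but only 4 are allowed.

No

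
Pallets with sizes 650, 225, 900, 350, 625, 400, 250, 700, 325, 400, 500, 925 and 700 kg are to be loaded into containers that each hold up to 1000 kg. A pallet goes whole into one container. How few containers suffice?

Total = 925 + 900 + 700 + 700 + 650 + 625 + 500 + 400 + 400 + 350 + 325 + 250 + 225 = 6950 kg.
Lower bound: ⌈6950/1000⌉ = 7 containers.
A packing using 8 containers:
  container 1: 925 = 925
  container 2: 900 = 900
  container 3: 700 + 250 = 950
  container 4: 700 + 225 = 925
  container 5: 650 + 350 = 1000
  container 6: 625 + 325 = 950
  container 7: 500 + 400 = 900
  container 8: 400 = 400
No arrangement into 7 containers stays within capacity, so 8 is optimal.

8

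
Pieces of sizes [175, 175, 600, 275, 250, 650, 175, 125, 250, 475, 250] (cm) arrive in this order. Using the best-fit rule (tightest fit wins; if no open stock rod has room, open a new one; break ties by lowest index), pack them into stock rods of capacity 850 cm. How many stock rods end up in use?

  175 → stock rod 1 (new)  [load 175/850]
  175 → stock rod 1  [load 350/850]
  600 → stock rod 2 (new)  [load 600/850]
  275 → stock rod 1  [load 625/850]
  250 → stock rod 2  [load 850/850]
  650 → stock rod 3 (new)  [load 650/850]
  175 → stock rod 3  [load 825/850]
  125 → stock rod 1  [load 750/850]
  250 → stock rod 4 (new)  [load 250/850]
  475 → stock rod 4  [load 725/850]
  250 → stock rod 5 (new)  [load 250/850]
5 stock rods opened.

5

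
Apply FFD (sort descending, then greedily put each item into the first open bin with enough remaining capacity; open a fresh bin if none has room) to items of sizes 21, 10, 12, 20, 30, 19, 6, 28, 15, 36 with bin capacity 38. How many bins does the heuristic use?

6

Sorted descending: 36, 30, 28, 21, 20, 19, 15, 12, 10, 6.
  36 → bin 1 (new)  [load 36/38]
  30 → bin 2 (new)  [load 30/38]
  28 → bin 3 (new)  [load 28/38]
  21 → bin 4 (new)  [load 21/38]
  20 → bin 5 (new)  [load 20/38]
  19 → bin 6 (new)  [load 19/38]
  15 → bin 4  [load 36/38]
  12 → bin 5  [load 32/38]
  10 → bin 3  [load 38/38]
  6 → bin 2  [load 36/38]
6 bins opened.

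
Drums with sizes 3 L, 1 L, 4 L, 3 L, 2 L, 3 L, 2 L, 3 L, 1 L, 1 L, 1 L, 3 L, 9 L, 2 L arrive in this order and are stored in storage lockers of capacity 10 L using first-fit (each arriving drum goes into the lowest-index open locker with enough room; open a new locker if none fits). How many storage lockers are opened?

4

  3 → locker 1 (new)  [load 3/10]
  1 → locker 1  [load 4/10]
  4 → locker 1  [load 8/10]
  3 → locker 2 (new)  [load 3/10]
  2 → locker 1  [load 10/10]
  3 → locker 2  [load 6/10]
  2 → locker 2  [load 8/10]
  3 → locker 3 (new)  [load 3/10]
  1 → locker 2  [load 9/10]
  1 → locker 2  [load 10/10]
  1 → locker 3  [load 4/10]
  3 → locker 3  [load 7/10]
  9 → locker 4 (new)  [load 9/10]
  2 → locker 3  [load 9/10]
4 storage lockers opened.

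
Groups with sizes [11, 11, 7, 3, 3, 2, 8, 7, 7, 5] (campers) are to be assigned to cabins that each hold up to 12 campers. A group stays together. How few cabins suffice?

6

Total = 11 + 11 + 8 + 7 + 7 + 7 + 5 + 3 + 3 + 2 = 64 campers.
Lower bound: ⌈64/12⌉ = 6 cabins.
A packing using 6 cabins:
  cabin 1: 11 = 11
  cabin 2: 11 = 11
  cabin 3: 8 + 3 = 11
  cabin 4: 7 + 5 = 12
  cabin 5: 7 + 3 + 2 = 12
  cabin 6: 7 = 7
This matches the lower bound, so 6 is optimal.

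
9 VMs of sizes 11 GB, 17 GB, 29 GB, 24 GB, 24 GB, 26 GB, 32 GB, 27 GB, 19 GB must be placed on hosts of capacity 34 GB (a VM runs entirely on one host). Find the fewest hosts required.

8

Total = 32 + 29 + 27 + 26 + 24 + 24 + 19 + 17 + 11 = 209 GB.
Lower bound: ⌈209/34⌉ = 7 hosts.
A packing using 8 hosts:
  host 1: 32 = 32
  host 2: 29 = 29
  host 3: 27 = 27
  host 4: 26 = 26
  host 5: 24 = 24
  host 6: 24 = 24
  host 7: 19 + 11 = 30
  host 8: 17 = 17
No arrangement into 7 hosts stays within capacity, so 8 is optimal.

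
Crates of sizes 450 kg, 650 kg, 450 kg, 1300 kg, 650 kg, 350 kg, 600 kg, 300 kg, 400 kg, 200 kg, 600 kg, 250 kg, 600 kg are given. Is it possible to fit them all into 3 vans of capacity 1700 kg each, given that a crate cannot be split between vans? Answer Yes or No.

Total = 6800 kg; ⌈6800/1700⌉ = 4.
At least 4 vans are required, but only 3 are allowed.

No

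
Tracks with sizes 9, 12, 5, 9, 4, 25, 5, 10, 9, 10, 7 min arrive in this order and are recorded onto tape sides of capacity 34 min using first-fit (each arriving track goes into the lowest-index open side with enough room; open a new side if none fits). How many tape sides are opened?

4

  9 → side 1 (new)  [load 9/34]
  12 → side 1  [load 21/34]
  5 → side 1  [load 26/34]
  9 → side 2 (new)  [load 9/34]
  4 → side 1  [load 30/34]
  25 → side 2  [load 34/34]
  5 → side 3 (new)  [load 5/34]
  10 → side 3  [load 15/34]
  9 → side 3  [load 24/34]
  10 → side 3  [load 34/34]
  7 → side 4 (new)  [load 7/34]
4 tape sides opened.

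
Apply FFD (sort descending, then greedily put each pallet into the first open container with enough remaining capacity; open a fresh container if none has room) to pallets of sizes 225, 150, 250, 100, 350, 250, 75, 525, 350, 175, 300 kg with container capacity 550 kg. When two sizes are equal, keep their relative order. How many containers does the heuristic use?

6

Sorted descending: 525, 350, 350, 300, 250, 250, 225, 175, 150, 100, 75.
  525 → container 1 (new)  [load 525/550]
  350 → container 2 (new)  [load 350/550]
  350 → container 3 (new)  [load 350/550]
  300 → container 4 (new)  [load 300/550]
  250 → container 4  [load 550/550]
  250 → container 5 (new)  [load 250/550]
  225 → container 5  [load 475/550]
  175 → container 2  [load 525/550]
  150 → container 3  [load 500/550]
  100 → container 6 (new)  [load 100/550]
  75 → container 5  [load 550/550]
6 containers opened.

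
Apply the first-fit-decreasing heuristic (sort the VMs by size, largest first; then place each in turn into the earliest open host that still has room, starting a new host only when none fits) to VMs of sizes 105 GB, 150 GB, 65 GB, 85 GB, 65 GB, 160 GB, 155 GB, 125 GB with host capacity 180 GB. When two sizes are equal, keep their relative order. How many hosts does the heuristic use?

Sorted descending: 160, 155, 150, 125, 105, 85, 65, 65.
  160 → host 1 (new)  [load 160/180]
  155 → host 2 (new)  [load 155/180]
  150 → host 3 (new)  [load 150/180]
  125 → host 4 (new)  [load 125/180]
  105 → host 5 (new)  [load 105/180]
  85 → host 6 (new)  [load 85/180]
  65 → host 5  [load 170/180]
  65 → host 6  [load 150/180]
6 hosts opened.

6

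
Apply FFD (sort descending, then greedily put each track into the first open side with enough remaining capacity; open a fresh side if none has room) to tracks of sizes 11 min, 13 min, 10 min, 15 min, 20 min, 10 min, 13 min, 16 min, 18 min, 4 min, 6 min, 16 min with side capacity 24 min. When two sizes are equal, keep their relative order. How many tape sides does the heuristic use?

8

Sorted descending: 20, 18, 16, 16, 15, 13, 13, 11, 10, 10, 6, 4.
  20 → side 1 (new)  [load 20/24]
  18 → side 2 (new)  [load 18/24]
  16 → side 3 (new)  [load 16/24]
  16 → side 4 (new)  [load 16/24]
  15 → side 5 (new)  [load 15/24]
  13 → side 6 (new)  [load 13/24]
  13 → side 7 (new)  [load 13/24]
  11 → side 6  [load 24/24]
  10 → side 7  [load 23/24]
  10 → side 8 (new)  [load 10/24]
  6 → side 2  [load 24/24]
  4 → side 1  [load 24/24]
8 tape sides opened.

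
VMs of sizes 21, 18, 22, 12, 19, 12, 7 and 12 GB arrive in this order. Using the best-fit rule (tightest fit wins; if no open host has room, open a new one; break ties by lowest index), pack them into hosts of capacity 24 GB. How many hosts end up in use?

  21 → host 1 (new)  [load 21/24]
  18 → host 2 (new)  [load 18/24]
  22 → host 3 (new)  [load 22/24]
  12 → host 4 (new)  [load 12/24]
  19 → host 5 (new)  [load 19/24]
  12 → host 4  [load 24/24]
  7 → host 6 (new)  [load 7/24]
  12 → host 6  [load 19/24]
6 hosts opened.

6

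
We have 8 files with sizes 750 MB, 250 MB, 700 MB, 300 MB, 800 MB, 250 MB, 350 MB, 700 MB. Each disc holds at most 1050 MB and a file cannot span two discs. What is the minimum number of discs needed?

Total = 800 + 750 + 700 + 700 + 350 + 300 + 250 + 250 = 4100 MB.
Lower bound: ⌈4100/1050⌉ = 4 discs.
A packing using 4 discs:
  disc 1: 800 + 250 = 1050
  disc 2: 750 + 300 = 1050
  disc 3: 700 + 350 = 1050
  disc 4: 700 + 250 = 950
This matches the lower bound, so 4 is optimal.

4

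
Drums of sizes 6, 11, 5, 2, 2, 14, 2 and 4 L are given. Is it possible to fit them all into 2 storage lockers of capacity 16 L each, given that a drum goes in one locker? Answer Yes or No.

No

Total = 46 L; ⌈46/16⌉ = 3.
At least 3 storage lockers are required, but only 2 are allowed.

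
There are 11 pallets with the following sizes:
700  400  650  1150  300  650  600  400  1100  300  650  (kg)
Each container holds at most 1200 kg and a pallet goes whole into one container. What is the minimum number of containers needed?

Total = 1150 + 1100 + 700 + 650 + 650 + 650 + 600 + 400 + 400 + 300 + 300 = 6900 kg.
Lower bound: ⌈6900/1200⌉ = 6 containers.
A packing using 7 containers:
  container 1: 1150 = 1150
  container 2: 1100 = 1100
  container 3: 700 + 400 = 1100
  container 4: 650 + 400 = 1050
  container 5: 650 + 300 = 950
  container 6: 650 + 300 = 950
  container 7: 600 = 600
No arrangement into 6 containers stays within capacity, so 7 is optimal.

7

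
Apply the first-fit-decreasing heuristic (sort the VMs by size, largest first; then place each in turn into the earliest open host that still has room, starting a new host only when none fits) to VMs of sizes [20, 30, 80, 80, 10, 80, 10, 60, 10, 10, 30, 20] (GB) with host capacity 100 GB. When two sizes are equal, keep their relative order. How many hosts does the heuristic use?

5

Sorted descending: 80, 80, 80, 60, 30, 30, 20, 20, 10, 10, 10, 10.
  80 → host 1 (new)  [load 80/100]
  80 → host 2 (new)  [load 80/100]
  80 → host 3 (new)  [load 80/100]
  60 → host 4 (new)  [load 60/100]
  30 → host 4  [load 90/100]
  30 → host 5 (new)  [load 30/100]
  20 → host 1  [load 100/100]
  20 → host 2  [load 100/100]
  10 → host 3  [load 90/100]
  10 → host 3  [load 100/100]
  10 → host 4  [load 100/100]
  10 → host 5  [load 40/100]
5 hosts opened.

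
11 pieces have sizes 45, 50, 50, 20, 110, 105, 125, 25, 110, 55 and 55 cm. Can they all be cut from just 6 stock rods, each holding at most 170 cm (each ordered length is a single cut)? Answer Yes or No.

Yes

A valid assignment using 5 stock rods:
  stock rod 1: 125 + 45 = 170
  stock rod 2: 110 + 55 = 165
  stock rod 3: 110 + 55 = 165
  stock rod 4: 105 + 50 = 155
  stock rod 5: 50 + 25 + 20 = 95
That uses only 5 ≤ 6, so 6 stock rods are enough.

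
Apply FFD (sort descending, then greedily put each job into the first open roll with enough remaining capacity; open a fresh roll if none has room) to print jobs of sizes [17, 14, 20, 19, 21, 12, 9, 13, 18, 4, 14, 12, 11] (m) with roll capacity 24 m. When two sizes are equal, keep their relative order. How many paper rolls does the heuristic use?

9

Sorted descending: 21, 20, 19, 18, 17, 14, 14, 13, 12, 12, 11, 9, 4.
  21 → roll 1 (new)  [load 21/24]
  20 → roll 2 (new)  [load 20/24]
  19 → roll 3 (new)  [load 19/24]
  18 → roll 4 (new)  [load 18/24]
  17 → roll 5 (new)  [load 17/24]
  14 → roll 6 (new)  [load 14/24]
  14 → roll 7 (new)  [load 14/24]
  13 → roll 8 (new)  [load 13/24]
  12 → roll 9 (new)  [load 12/24]
  12 → roll 9  [load 24/24]
  11 → roll 8  [load 24/24]
  9 → roll 6  [load 23/24]
  4 → roll 2  [load 24/24]
9 paper rolls opened.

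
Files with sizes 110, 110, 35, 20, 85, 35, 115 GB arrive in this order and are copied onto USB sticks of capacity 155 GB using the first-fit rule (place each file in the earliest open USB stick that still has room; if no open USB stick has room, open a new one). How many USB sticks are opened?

4

  110 → USB stick 1 (new)  [load 110/155]
  110 → USB stick 2 (new)  [load 110/155]
  35 → USB stick 1  [load 145/155]
  20 → USB stick 2  [load 130/155]
  85 → USB stick 3 (new)  [load 85/155]
  35 → USB stick 3  [load 120/155]
  115 → USB stick 4 (new)  [load 115/155]
4 USB sticks opened.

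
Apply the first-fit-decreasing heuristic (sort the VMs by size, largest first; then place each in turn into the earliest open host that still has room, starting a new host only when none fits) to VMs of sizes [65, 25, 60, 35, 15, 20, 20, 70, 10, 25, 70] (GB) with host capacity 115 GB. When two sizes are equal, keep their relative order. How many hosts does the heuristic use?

Sorted descending: 70, 70, 65, 60, 35, 25, 25, 20, 20, 15, 10.
  70 → host 1 (new)  [load 70/115]
  70 → host 2 (new)  [load 70/115]
  65 → host 3 (new)  [load 65/115]
  60 → host 4 (new)  [load 60/115]
  35 → host 1  [load 105/115]
  25 → host 2  [load 95/115]
  25 → host 3  [load 90/115]
  20 → host 2  [load 115/115]
  20 → host 3  [load 110/115]
  15 → host 4  [load 75/115]
  10 → host 1  [load 115/115]
4 hosts opened.

4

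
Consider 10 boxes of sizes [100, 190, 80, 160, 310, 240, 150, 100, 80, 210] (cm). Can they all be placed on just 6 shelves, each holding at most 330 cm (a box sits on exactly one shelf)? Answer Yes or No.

Yes

A valid assignment using 6 shelves:
  shelf 1: 310 = 310
  shelf 2: 240 + 80 = 320
  shelf 3: 210 + 100 = 310
  shelf 4: 190 + 100 = 290
  shelf 5: 160 + 150 = 310
  shelf 6: 80 = 80
Every load is within 330 cm, so 6 shelves suffice.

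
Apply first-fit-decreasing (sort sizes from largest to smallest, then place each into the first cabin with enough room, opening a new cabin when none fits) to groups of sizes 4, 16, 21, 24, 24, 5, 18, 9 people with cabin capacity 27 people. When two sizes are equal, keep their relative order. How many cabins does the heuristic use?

Sorted descending: 24, 24, 21, 18, 16, 9, 5, 4.
  24 → cabin 1 (new)  [load 24/27]
  24 → cabin 2 (new)  [load 24/27]
  21 → cabin 3 (new)  [load 21/27]
  18 → cabin 4 (new)  [load 18/27]
  16 → cabin 5 (new)  [load 16/27]
  9 → cabin 4  [load 27/27]
  5 → cabin 3  [load 26/27]
  4 → cabin 5  [load 20/27]
5 cabins opened.

5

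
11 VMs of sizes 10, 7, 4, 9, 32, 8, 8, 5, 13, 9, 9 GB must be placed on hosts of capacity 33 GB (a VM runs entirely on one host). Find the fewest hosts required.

4

Total = 32 + 13 + 10 + 9 + 9 + 9 + 8 + 8 + 7 + 5 + 4 = 114 GB.
Lower bound: ⌈114/33⌉ = 4 hosts.
A packing using 4 hosts:
  host 1: 32 = 32
  host 2: 13 + 10 + 9 = 32
  host 3: 9 + 9 + 8 + 7 = 33
  host 4: 8 + 5 + 4 = 17
This matches the lower bound, so 4 is optimal.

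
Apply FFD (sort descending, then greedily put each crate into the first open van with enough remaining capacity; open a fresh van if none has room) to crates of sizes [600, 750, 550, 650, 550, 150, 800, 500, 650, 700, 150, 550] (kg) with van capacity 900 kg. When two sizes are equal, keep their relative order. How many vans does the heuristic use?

10

Sorted descending: 800, 750, 700, 650, 650, 600, 550, 550, 550, 500, 150, 150.
  800 → van 1 (new)  [load 800/900]
  750 → van 2 (new)  [load 750/900]
  700 → van 3 (new)  [load 700/900]
  650 → van 4 (new)  [load 650/900]
  650 → van 5 (new)  [load 650/900]
  600 → van 6 (new)  [load 600/900]
  550 → van 7 (new)  [load 550/900]
  550 → van 8 (new)  [load 550/900]
  550 → van 9 (new)  [load 550/900]
  500 → van 10 (new)  [load 500/900]
  150 → van 2  [load 900/900]
  150 → van 3  [load 850/900]
10 vans opened.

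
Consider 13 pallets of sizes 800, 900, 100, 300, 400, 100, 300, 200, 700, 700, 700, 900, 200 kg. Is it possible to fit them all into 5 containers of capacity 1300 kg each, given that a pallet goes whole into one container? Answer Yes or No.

No

Total = 6300 kg; ⌈6300/1300⌉ = 5.
6 pallets each exceed half the capacity and cannot share a container, forcing at least 6 containers.
At least 6 containers are required, but only 5 are allowed.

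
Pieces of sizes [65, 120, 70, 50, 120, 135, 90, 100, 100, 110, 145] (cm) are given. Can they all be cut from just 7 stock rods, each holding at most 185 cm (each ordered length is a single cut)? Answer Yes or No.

Total = 1105 cm; ⌈1105/185⌉ = 6.
7 pieces each exceed half the capacity and cannot share a stock rod, forcing at least 7 stock rods.
The bound of 7 does not rule out 7, but exhaustive search shows no assignment into 7 stock rods of capacity 185 cm exists — the minimum is 8.

No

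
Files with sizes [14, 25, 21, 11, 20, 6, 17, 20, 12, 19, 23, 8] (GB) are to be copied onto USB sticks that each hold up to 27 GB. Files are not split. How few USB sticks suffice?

9

Total = 25 + 23 + 21 + 20 + 20 + 19 + 17 + 14 + 12 + 11 + 8 + 6 = 196 GB.
Lower bound: ⌈196/27⌉ = 8 USB sticks.
A packing using 9 USB sticks:
  USB stick 1: 25 = 25
  USB stick 2: 23 = 23
  USB stick 3: 21 + 6 = 27
  USB stick 4: 20 = 20
  USB stick 5: 20 = 20
  USB stick 6: 19 + 8 = 27
  USB stick 7: 17 = 17
  USB stick 8: 14 + 12 = 26
  USB stick 9: 11 = 11
No arrangement into 8 USB sticks stays within capacity, so 9 is optimal.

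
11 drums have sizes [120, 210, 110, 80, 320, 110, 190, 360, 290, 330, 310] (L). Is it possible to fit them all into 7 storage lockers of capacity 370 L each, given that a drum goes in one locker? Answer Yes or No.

No

Total = 2430 L; ⌈2430/370⌉ = 7.
The bound of 7 does not rule out 7, but exhaustive search shows no assignment into 7 storage lockers of capacity 370 L exists — the minimum is 8.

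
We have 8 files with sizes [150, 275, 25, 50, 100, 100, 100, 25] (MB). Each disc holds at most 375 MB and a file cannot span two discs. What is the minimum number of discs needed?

Total = 275 + 150 + 100 + 100 + 100 + 50 + 25 + 25 = 825 MB.
Lower bound: ⌈825/375⌉ = 3 discs.
A packing using 3 discs:
  disc 1: 275 + 100 = 375
  disc 2: 150 + 100 + 100 + 25 = 375
  disc 3: 50 + 25 = 75
This matches the lower bound, so 3 is optimal.

3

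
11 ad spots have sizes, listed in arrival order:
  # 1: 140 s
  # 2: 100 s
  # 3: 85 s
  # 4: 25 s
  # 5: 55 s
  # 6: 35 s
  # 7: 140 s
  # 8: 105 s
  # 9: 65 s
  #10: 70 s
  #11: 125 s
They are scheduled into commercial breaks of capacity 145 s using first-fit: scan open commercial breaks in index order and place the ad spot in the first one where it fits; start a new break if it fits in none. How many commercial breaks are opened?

  140 → break 1 (new)  [load 140/145]
  100 → break 2 (new)  [load 100/145]
  85 → break 3 (new)  [load 85/145]
  25 → break 2  [load 125/145]
  55 → break 3  [load 140/145]
  35 → break 4 (new)  [load 35/145]
  140 → break 5 (new)  [load 140/145]
  105 → break 4  [load 140/145]
  65 → break 6 (new)  [load 65/145]
  70 → break 6  [load 135/145]
  125 → break 7 (new)  [load 125/145]
7 commercial breaks opened.

7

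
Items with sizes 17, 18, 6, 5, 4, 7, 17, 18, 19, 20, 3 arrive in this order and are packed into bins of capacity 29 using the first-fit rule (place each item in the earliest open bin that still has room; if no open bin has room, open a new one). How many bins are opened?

6

  17 → bin 1 (new)  [load 17/29]
  18 → bin 2 (new)  [load 18/29]
  6 → bin 1  [load 23/29]
  5 → bin 1  [load 28/29]
  4 → bin 2  [load 22/29]
  7 → bin 2  [load 29/29]
  17 → bin 3 (new)  [load 17/29]
  18 → bin 4 (new)  [load 18/29]
  19 → bin 5 (new)  [load 19/29]
  20 → bin 6 (new)  [load 20/29]
  3 → bin 3  [load 20/29]
6 bins opened.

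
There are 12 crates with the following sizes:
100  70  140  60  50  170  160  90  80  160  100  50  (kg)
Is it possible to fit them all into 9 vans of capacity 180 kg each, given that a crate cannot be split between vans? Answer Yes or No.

A valid assignment using 8 vans:
  van 1: 170 = 170
  van 2: 160 = 160
  van 3: 160 = 160
  van 4: 140 = 140
  van 5: 100 + 80 = 180
  van 6: 100 + 70 = 170
  van 7: 90 + 60 = 150
  van 8: 50 + 50 = 100
That uses only 8 ≤ 9, so 9 vans are enough.

Yes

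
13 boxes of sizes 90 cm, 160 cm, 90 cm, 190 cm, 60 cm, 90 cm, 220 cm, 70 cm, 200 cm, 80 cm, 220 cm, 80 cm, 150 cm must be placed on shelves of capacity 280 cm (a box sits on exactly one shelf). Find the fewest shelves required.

7

Total = 220 + 220 + 200 + 190 + 160 + 150 + 90 + 90 + 90 + 80 + 80 + 70 + 60 = 1700 cm.
Lower bound: ⌈1700/280⌉ = 7 shelves.
A packing using 7 shelves:
  shelf 1: 220 + 60 = 280
  shelf 2: 220 = 220
  shelf 3: 200 + 80 = 280
  shelf 4: 190 + 90 = 280
  shelf 5: 160 + 90 = 250
  shelf 6: 150 + 90 = 240
  shelf 7: 80 + 70 = 150
This matches the lower bound, so 7 is optimal.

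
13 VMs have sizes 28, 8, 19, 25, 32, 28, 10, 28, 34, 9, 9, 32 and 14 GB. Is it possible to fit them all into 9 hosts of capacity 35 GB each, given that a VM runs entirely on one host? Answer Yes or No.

A valid assignment using 9 hosts:
  host 1: 34 = 34
  host 2: 32 = 32
  host 3: 32 = 32
  host 4: 28 = 28
  host 5: 28 = 28
  host 6: 28 = 28
  host 7: 25 + 10 = 35
  host 8: 19 + 14 = 33
  host 9: 9 + 9 + 8 = 26
Every load is within 35 GB, so 9 hosts suffice.

Yes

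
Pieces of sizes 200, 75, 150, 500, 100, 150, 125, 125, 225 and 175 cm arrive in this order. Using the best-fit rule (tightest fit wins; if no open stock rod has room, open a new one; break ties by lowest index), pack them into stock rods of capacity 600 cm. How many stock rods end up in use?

4

  200 → stock rod 1 (new)  [load 200/600]
  75 → stock rod 1  [load 275/600]
  150 → stock rod 1  [load 425/600]
  500 → stock rod 2 (new)  [load 500/600]
  100 → stock rod 2  [load 600/600]
  150 → stock rod 1  [load 575/600]
  125 → stock rod 3 (new)  [load 125/600]
  125 → stock rod 3  [load 250/600]
  225 → stock rod 3  [load 475/600]
  175 → stock rod 4 (new)  [load 175/600]
4 stock rods opened.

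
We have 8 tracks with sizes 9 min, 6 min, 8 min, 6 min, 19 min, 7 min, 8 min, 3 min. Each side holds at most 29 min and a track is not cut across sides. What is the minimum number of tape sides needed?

3

Total = 19 + 9 + 8 + 8 + 7 + 6 + 6 + 3 = 66 min.
Lower bound: ⌈66/29⌉ = 3 tape sides.
A packing using 3 tape sides:
  side 1: 19 + 9 = 28
  side 2: 8 + 8 + 7 + 6 = 29
  side 3: 6 + 3 = 9
This matches the lower bound, so 3 is optimal.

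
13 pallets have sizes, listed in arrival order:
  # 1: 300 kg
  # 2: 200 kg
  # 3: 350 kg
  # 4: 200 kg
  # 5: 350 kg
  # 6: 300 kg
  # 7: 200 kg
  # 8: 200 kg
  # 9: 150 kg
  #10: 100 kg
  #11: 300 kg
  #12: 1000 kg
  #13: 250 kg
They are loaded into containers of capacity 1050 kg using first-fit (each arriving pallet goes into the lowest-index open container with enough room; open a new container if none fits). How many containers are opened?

  300 → container 1 (new)  [load 300/1050]
  200 → container 1  [load 500/1050]
  350 → container 1  [load 850/1050]
  200 → container 1  [load 1050/1050]
  350 → container 2 (new)  [load 350/1050]
  300 → container 2  [load 650/1050]
  200 → container 2  [load 850/1050]
  200 → container 2  [load 1050/1050]
  150 → container 3 (new)  [load 150/1050]
  100 → container 3  [load 250/1050]
  300 → container 3  [load 550/1050]
  1000 → container 4 (new)  [load 1000/1050]
  250 → container 3  [load 800/1050]
4 containers opened.

4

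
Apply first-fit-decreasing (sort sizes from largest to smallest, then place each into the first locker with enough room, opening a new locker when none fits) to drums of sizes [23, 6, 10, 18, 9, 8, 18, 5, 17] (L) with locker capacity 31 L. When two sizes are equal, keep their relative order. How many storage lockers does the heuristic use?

Sorted descending: 23, 18, 18, 17, 10, 9, 8, 6, 5.
  23 → locker 1 (new)  [load 23/31]
  18 → locker 2 (new)  [load 18/31]
  18 → locker 3 (new)  [load 18/31]
  17 → locker 4 (new)  [load 17/31]
  10 → locker 2  [load 28/31]
  9 → locker 3  [load 27/31]
  8 → locker 1  [load 31/31]
  6 → locker 4  [load 23/31]
  5 → locker 4  [load 28/31]
4 storage lockers opened.

4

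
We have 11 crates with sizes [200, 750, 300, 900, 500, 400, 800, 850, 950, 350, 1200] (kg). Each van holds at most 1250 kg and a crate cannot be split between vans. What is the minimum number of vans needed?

Total = 1200 + 950 + 900 + 850 + 800 + 750 + 500 + 400 + 350 + 300 + 200 = 7200 kg.
Lower bound: ⌈7200/1250⌉ = 6 vans.
A packing using 6 vans:
  van 1: 1200 = 1200
  van 2: 950 + 300 = 1250
  van 3: 900 + 350 = 1250
  van 4: 850 + 400 = 1250
  van 5: 800 + 200 = 1000
  van 6: 750 + 500 = 1250
This matches the lower bound, so 6 is optimal.

6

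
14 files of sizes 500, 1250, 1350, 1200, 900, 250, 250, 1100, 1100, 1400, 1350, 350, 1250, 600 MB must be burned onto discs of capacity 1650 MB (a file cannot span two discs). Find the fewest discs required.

9

Total = 1400 + 1350 + 1350 + 1250 + 1250 + 1200 + 1100 + 1100 + 900 + 600 + 500 + 350 + 250 + 250 = 12850 MB.
Lower bound: ⌈12850/1650⌉ = 8 discs.
Also, 9 files each exceed 825 MB, and no two of those can share a disc, so at least 9 discs are needed.
A packing using 9 discs:
  disc 1: 1400 + 250 = 1650
  disc 2: 1350 + 250 = 1600
  disc 3: 1350 = 1350
  disc 4: 1250 + 350 = 1600
  disc 5: 1250 = 1250
  disc 6: 1200 = 1200
  disc 7: 1100 + 500 = 1600
  disc 8: 1100 = 1100
  disc 9: 900 + 600 = 1500
This matches the lower bound, so 9 is optimal.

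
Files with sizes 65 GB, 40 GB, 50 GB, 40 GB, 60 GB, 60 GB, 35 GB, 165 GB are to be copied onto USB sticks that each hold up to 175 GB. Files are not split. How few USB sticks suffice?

3

Total = 165 + 65 + 60 + 60 + 50 + 40 + 40 + 35 = 515 GB.
Lower bound: ⌈515/175⌉ = 3 USB sticks.
A packing using 3 USB sticks:
  USB stick 1: 165 = 165
  USB stick 2: 65 + 60 + 50 = 175
  USB stick 3: 60 + 40 + 40 + 35 = 175
This matches the lower bound, so 3 is optimal.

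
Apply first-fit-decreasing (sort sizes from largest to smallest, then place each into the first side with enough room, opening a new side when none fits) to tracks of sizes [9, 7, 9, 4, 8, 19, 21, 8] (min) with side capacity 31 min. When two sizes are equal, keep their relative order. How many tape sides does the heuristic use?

Sorted descending: 21, 19, 9, 9, 8, 8, 7, 4.
  21 → side 1 (new)  [load 21/31]
  19 → side 2 (new)  [load 19/31]
  9 → side 1  [load 30/31]
  9 → side 2  [load 28/31]
  8 → side 3 (new)  [load 8/31]
  8 → side 3  [load 16/31]
  7 → side 3  [load 23/31]
  4 → side 3  [load 27/31]
3 tape sides opened.

3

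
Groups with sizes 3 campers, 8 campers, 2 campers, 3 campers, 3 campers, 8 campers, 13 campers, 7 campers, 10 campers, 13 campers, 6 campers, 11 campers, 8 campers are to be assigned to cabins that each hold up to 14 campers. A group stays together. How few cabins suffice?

Total = 13 + 13 + 11 + 10 + 8 + 8 + 8 + 7 + 6 + 3 + 3 + 3 + 2 = 95 campers.
Lower bound: ⌈95/14⌉ = 7 cabins.
A packing using 8 cabins:
  cabin 1: 13 = 13
  cabin 2: 13 = 13
  cabin 3: 11 + 3 = 14
  cabin 4: 10 + 3 = 13
  cabin 5: 8 + 6 = 14
  cabin 6: 8 + 3 + 2 = 13
  cabin 7: 8 = 8
  cabin 8: 7 = 7
No arrangement into 7 cabins stays within capacity, so 8 is optimal.

8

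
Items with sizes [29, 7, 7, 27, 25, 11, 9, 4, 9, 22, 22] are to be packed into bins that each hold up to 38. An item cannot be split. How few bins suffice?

5

Total = 29 + 27 + 25 + 22 + 22 + 11 + 9 + 9 + 7 + 7 + 4 = 172.
Lower bound: ⌈172/38⌉ = 5 bins.
A packing using 5 bins:
  bin 1: 29 + 9 = 38
  bin 2: 27 + 11 = 38
  bin 3: 25 + 9 + 4 = 38
  bin 4: 22 + 7 + 7 = 36
  bin 5: 22 = 22
This matches the lower bound, so 5 is optimal.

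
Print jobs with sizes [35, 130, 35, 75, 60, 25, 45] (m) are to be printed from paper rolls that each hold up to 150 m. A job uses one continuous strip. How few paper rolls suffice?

3

Total = 130 + 75 + 60 + 45 + 35 + 35 + 25 = 405 m.
Lower bound: ⌈405/150⌉ = 3 paper rolls.
A packing using 3 paper rolls:
  roll 1: 130 = 130
  roll 2: 75 + 60 = 135
  roll 3: 45 + 35 + 35 + 25 = 140
This matches the lower bound, so 3 is optimal.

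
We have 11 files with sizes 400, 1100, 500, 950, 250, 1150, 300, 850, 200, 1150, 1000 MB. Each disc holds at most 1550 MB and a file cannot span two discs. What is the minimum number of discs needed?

6

Total = 1150 + 1150 + 1100 + 1000 + 950 + 850 + 500 + 400 + 300 + 250 + 200 = 7850 MB.
Lower bound: ⌈7850/1550⌉ = 6 discs.
A packing using 6 discs:
  disc 1: 1150 + 400 = 1550
  disc 2: 1150 + 300 = 1450
  disc 3: 1100 + 250 + 200 = 1550
  disc 4: 1000 + 500 = 1500
  disc 5: 950 = 950
  disc 6: 850 = 850
This matches the lower bound, so 6 is optimal.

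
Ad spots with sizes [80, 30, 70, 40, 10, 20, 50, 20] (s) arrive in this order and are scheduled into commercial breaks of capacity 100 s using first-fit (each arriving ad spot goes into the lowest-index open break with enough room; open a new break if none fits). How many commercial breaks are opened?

4

  80 → break 1 (new)  [load 80/100]
  30 → break 2 (new)  [load 30/100]
  70 → break 2  [load 100/100]
  40 → break 3 (new)  [load 40/100]
  10 → break 1  [load 90/100]
  20 → break 3  [load 60/100]
  50 → break 4 (new)  [load 50/100]
  20 → break 3  [load 80/100]
4 commercial breaks opened.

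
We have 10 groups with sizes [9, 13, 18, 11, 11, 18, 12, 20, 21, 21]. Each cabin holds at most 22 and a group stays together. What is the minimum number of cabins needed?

8

Total = 21 + 21 + 20 + 18 + 18 + 13 + 12 + 11 + 11 + 9 = 154.
Lower bound: ⌈154/22⌉ = 7 cabins.
A packing using 8 cabins:
  cabin 1: 21 = 21
  cabin 2: 21 = 21
  cabin 3: 20 = 20
  cabin 4: 18 = 18
  cabin 5: 18 = 18
  cabin 6: 13 + 9 = 22
  cabin 7: 12 = 12
  cabin 8: 11 + 11 = 22
No arrangement into 7 cabins stays within capacity, so 8 is optimal.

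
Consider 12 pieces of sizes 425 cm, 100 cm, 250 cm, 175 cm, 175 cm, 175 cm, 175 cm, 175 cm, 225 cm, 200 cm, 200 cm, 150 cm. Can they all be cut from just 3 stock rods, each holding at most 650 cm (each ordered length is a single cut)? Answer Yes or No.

No

Total = 2425 cm; ⌈2425/650⌉ = 4.
At least 4 stock rods are required, but only 3 are allowed.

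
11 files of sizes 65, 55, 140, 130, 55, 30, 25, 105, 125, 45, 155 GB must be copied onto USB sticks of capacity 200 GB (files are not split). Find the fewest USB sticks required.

5

Total = 155 + 140 + 130 + 125 + 105 + 65 + 55 + 55 + 45 + 30 + 25 = 930 GB.
Lower bound: ⌈930/200⌉ = 5 USB sticks.
A packing using 5 USB sticks:
  USB stick 1: 155 + 45 = 200
  USB stick 2: 140 + 55 = 195
  USB stick 3: 130 + 65 = 195
  USB stick 4: 125 + 55 = 180
  USB stick 5: 105 + 30 + 25 = 160
This matches the lower bound, so 5 is optimal.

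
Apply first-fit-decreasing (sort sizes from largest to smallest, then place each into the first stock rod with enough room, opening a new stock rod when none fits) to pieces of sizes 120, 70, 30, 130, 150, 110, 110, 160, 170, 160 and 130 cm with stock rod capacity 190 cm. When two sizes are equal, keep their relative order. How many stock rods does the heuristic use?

9

Sorted descending: 170, 160, 160, 150, 130, 130, 120, 110, 110, 70, 30.
  170 → stock rod 1 (new)  [load 170/190]
  160 → stock rod 2 (new)  [load 160/190]
  160 → stock rod 3 (new)  [load 160/190]
  150 → stock rod 4 (new)  [load 150/190]
  130 → stock rod 5 (new)  [load 130/190]
  130 → stock rod 6 (new)  [load 130/190]
  120 → stock rod 7 (new)  [load 120/190]
  110 → stock rod 8 (new)  [load 110/190]
  110 → stock rod 9 (new)  [load 110/190]
  70 → stock rod 7  [load 190/190]
  30 → stock rod 2  [load 190/190]
9 stock rods opened.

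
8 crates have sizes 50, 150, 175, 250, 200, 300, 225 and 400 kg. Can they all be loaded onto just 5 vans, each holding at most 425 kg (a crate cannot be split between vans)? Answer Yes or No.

Yes

A valid assignment using 5 vans:
  van 1: 400 = 400
  van 2: 300 + 50 = 350
  van 3: 250 + 175 = 425
  van 4: 225 + 200 = 425
  van 5: 150 = 150
Every load is within 425 kg, so 5 vans suffice.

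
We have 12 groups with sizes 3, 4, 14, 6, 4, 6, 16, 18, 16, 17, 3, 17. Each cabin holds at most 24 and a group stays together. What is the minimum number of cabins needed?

Total = 18 + 17 + 17 + 16 + 16 + 14 + 6 + 6 + 4 + 4 + 3 + 3 = 124.
Lower bound: ⌈124/24⌉ = 6 cabins.
A packing using 6 cabins:
  cabin 1: 18 + 6 = 24
  cabin 2: 17 + 6 = 23
  cabin 3: 17 + 4 + 3 = 24
  cabin 4: 16 + 4 + 3 = 23
  cabin 5: 16 = 16
  cabin 6: 14 = 14
This matches the lower bound, so 6 is optimal.

6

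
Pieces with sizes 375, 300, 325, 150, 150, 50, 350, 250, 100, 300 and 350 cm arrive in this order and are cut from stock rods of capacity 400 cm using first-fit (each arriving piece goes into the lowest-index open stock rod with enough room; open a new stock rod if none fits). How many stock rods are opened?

8

  375 → stock rod 1 (new)  [load 375/400]
  300 → stock rod 2 (new)  [load 300/400]
  325 → stock rod 3 (new)  [load 325/400]
  150 → stock rod 4 (new)  [load 150/400]
  150 → stock rod 4  [load 300/400]
  50 → stock rod 2  [load 350/400]
  350 → stock rod 5 (new)  [load 350/400]
  250 → stock rod 6 (new)  [load 250/400]
  100 → stock rod 4  [load 400/400]
  300 → stock rod 7 (new)  [load 300/400]
  350 → stock rod 8 (new)  [load 350/400]
8 stock rods opened.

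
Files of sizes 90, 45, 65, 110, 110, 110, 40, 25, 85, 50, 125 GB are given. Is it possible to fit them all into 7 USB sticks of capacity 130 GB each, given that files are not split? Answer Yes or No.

No

Total = 855 GB; ⌈855/130⌉ = 7.
The bound of 7 does not rule out 7, but exhaustive search shows no assignment into 7 USB sticks of capacity 130 GB exists — the minimum is 8.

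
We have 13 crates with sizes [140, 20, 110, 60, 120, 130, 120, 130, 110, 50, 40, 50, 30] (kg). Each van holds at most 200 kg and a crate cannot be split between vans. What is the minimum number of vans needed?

7

Total = 140 + 130 + 130 + 120 + 120 + 110 + 110 + 60 + 50 + 50 + 40 + 30 + 20 = 1110 kg.
Lower bound: ⌈1110/200⌉ = 6 vans.
Also, 7 crates each exceed 100 kg, and no two of those can share a van, so at least 7 vans are needed.
A packing using 7 vans:
  van 1: 140 + 60 = 200
  van 2: 130 + 50 + 20 = 200
  van 3: 130 + 50 = 180
  van 4: 120 + 40 + 30 = 190
  van 5: 120 = 120
  van 6: 110 = 110
  van 7: 110 = 110
This matches the lower bound, so 7 is optimal.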